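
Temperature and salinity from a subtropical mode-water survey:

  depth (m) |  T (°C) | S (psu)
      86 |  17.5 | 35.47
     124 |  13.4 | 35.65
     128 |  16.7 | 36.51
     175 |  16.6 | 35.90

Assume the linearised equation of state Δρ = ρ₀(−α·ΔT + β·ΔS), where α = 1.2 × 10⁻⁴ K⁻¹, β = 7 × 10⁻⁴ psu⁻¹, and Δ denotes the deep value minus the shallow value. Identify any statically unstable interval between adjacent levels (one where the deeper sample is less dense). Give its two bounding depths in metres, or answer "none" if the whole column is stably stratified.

128–175 m

Evaluate Δρ/ρ₀ = −αΔT + βΔS across each adjacent pair:
  86–124 m: −αΔT+βΔS = −(1.2 × 10⁻⁴)(-4.1)+(7 × 10⁻⁴)(+0.18) = 6.2 × 10⁻⁴ → stable
  124–128 m: −αΔT+βΔS = −(1.2 × 10⁻⁴)(+3.3)+(7 × 10⁻⁴)(+0.86) = 2.1 × 10⁻⁴ → stable
  128–175 m: −αΔT+βΔS = −(1.2 × 10⁻⁴)(-0.1)+(7 × 10⁻⁴)(-0.61) = -4.1 × 10⁻⁴ → UNSTABLE
The 128–175 m interval has Δρ < 0: lighter water underlies denser water.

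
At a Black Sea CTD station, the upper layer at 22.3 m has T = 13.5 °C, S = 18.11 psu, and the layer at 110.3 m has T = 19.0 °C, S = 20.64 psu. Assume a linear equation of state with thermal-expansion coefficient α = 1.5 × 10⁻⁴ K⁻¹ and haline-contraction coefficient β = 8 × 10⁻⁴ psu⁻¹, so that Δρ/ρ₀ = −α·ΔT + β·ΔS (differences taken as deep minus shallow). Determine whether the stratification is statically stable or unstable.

ΔT = 19.0 − 13.5 = +5.5 K and ΔS = 20.64 − 18.11 = +2.53 psu (deep − shallow).
−αΔT = -8.25 × 10⁻⁴; βΔS = 2.024 × 10⁻³; sum Δρ/ρ₀ = 1.199 × 10⁻³.
Δρ/ρ₀ > 0, so Δρ > 0: deeper water is denser → statically stable.

stable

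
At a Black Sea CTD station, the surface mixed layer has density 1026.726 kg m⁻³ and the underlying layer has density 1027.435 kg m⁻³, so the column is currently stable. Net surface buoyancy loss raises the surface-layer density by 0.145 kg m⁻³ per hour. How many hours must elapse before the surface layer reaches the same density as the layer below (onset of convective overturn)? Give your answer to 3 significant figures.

Density deficit of the surface layer: 1027.435 − 1026.726 = 0.709 kg m⁻³.
Required change = 0.709 / 0.145 = 4.89 hours.

4.89 hours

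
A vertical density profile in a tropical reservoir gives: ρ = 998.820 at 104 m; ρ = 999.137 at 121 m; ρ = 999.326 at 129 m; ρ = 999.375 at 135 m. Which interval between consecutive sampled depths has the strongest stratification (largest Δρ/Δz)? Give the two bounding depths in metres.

Compute the density gradient over each adjacent pair:
  104–121 m: Δρ/Δz = 0.317/17 = 0.019 kg m⁻⁴
  121–129 m: Δρ/Δz = 0.189/8 = 0.024 kg m⁻⁴
  129–135 m: Δρ/Δz = 0.049/6 = 8.2 × 10⁻³ kg m⁻⁴
The largest gradient is in the 121–129 m interval — the pycnocline.

121–129 m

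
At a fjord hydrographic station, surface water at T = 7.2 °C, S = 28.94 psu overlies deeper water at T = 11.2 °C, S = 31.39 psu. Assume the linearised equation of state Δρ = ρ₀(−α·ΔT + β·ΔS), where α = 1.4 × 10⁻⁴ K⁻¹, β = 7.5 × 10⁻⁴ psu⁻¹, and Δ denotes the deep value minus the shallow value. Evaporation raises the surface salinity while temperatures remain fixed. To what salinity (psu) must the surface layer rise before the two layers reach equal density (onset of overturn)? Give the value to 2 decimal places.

30.64 psu

Neutral buoyancy requires −α(T_deep − T_surf) + β(S_deep − S_surf′) = 0.
S_surf′ = S_deep − (α/β)·ΔT = 31.39 − (1.4 × 10⁻⁴/7.5 × 10⁻⁴)·(+4.0) = 30.6433 psu.
Increase required: 30.6433 − 28.94 = 1.7033 psu.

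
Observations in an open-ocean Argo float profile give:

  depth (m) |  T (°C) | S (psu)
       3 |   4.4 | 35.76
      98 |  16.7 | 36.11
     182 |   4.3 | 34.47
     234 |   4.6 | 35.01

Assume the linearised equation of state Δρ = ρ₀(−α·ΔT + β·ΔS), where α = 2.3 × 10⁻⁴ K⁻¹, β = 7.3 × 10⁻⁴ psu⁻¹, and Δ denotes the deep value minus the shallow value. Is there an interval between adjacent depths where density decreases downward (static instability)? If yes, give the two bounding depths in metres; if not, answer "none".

Evaluate Δρ/ρ₀ = −αΔT + βΔS across each adjacent pair:
  3–98 m: −αΔT+βΔS = −(2.3 × 10⁻⁴)(+12.3)+(7.3 × 10⁻⁴)(+0.35) = -2.6 × 10⁻³ → UNSTABLE
  98–182 m: −αΔT+βΔS = −(2.3 × 10⁻⁴)(-12.4)+(7.3 × 10⁻⁴)(-1.64) = 1.7 × 10⁻³ → stable
  182–234 m: −αΔT+βΔS = −(2.3 × 10⁻⁴)(+0.3)+(7.3 × 10⁻⁴)(+0.54) = 3.3 × 10⁻⁴ → stable
The 3–98 m interval has Δρ < 0: lighter water underlies denser water.

3–98 m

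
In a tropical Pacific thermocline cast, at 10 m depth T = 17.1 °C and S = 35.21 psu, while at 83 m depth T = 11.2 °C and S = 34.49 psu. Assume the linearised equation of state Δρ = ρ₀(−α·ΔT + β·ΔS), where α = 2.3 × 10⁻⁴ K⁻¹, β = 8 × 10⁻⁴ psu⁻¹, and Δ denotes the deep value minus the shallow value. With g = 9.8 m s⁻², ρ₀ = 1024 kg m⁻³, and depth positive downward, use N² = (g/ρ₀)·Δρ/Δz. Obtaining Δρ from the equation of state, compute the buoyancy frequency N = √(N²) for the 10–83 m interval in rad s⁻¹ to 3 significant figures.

ΔT = -5.9 K, ΔS = -0.72 psu (deep − shallow).
Δρ/ρ₀ = −αΔT + βΔS = 1.357 × 10⁻³ − 5.76 × 10⁻⁴ = 7.81 × 10⁻⁴, so Δρ ≈ 0.7997 kg m⁻³.
N² = (g/ρ₀)·Δρ/Δz = g·(Δρ/ρ₀)/Δz = 9.8 × 7.81 × 10⁻⁴ / 73 = 1.0485 × 10⁻⁴ s⁻².
N = √(1.0485 × 10⁻⁴) = 0.010240 rad s⁻¹ ≈ 0.0102 rad s⁻¹.

0.0102 rad s⁻¹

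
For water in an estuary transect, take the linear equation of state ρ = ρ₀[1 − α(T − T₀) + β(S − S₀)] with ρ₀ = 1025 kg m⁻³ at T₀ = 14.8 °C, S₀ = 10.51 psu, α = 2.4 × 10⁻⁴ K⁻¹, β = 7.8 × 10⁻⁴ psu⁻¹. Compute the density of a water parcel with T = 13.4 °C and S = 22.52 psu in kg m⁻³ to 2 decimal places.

T − T₀ = -1.4 K, S − S₀ = +12.01 psu.
Bracket = 1 − α·(-1.4) + β·(+12.01) = 1 + (9.7038 × 10⁻³) = 1.0097038.
ρ = 1025 × 1.0097038 = 1034.95 kg m⁻³.

1034.95 kg m⁻³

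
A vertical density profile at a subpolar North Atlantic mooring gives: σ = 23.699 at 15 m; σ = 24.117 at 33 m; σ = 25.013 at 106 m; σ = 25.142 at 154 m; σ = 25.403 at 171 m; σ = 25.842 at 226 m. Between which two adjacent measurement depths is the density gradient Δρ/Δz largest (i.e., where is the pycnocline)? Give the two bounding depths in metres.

15–33 m

Compute the density gradient over each adjacent pair:
  15–33 m: Δρ/Δz = 0.418/18 = 0.023 kg m⁻⁴
  33–106 m: Δρ/Δz = 0.896/73 = 0.012 kg m⁻⁴
  106–154 m: Δρ/Δz = 0.129/48 = 2.7 × 10⁻³ kg m⁻⁴
  154–171 m: Δρ/Δz = 0.261/17 = 0.015 kg m⁻⁴
  171–226 m: Δρ/Δz = 0.439/55 = 8.0 × 10⁻³ kg m⁻⁴
The largest gradient is in the 15–33 m interval — the pycnocline.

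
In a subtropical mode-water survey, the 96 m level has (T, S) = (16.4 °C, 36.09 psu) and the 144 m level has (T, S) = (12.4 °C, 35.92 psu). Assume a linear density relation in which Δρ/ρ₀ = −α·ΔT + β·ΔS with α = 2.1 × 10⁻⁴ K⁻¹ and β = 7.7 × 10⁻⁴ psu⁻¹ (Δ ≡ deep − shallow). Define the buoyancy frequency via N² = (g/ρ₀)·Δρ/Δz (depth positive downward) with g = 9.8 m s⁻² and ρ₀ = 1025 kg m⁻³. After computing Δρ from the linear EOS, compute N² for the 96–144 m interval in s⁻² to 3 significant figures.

ΔT = -4.0 K, ΔS = -0.17 psu (deep − shallow).
Δρ/ρ₀ = −αΔT + βΔS = 8.40 × 10⁻⁴ − 1.309 × 10⁻⁴ = 7.091 × 10⁻⁴, so Δρ ≈ 0.7268 kg m⁻³.
N² = (g/ρ₀)·Δρ/Δz = g·(Δρ/ρ₀)/Δz = 9.8 × 7.091 × 10⁻⁴ / 48 = 1.4477 × 10⁻⁴ s⁻² ≈ 1.45 × 10⁻⁴ s⁻².

1.45 × 10⁻⁴ s⁻²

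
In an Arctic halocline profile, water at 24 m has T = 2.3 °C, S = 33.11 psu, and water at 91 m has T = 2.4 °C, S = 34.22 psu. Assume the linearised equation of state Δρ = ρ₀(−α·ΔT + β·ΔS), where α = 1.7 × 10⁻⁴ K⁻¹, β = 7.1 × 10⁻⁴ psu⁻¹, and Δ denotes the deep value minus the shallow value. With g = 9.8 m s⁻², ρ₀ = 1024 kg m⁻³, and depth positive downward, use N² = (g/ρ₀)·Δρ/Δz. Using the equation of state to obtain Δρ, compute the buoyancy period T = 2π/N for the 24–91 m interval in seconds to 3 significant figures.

592 s

ΔT = +0.1 K, ΔS = +1.11 psu (deep − shallow).
Δρ/ρ₀ = −αΔT + βΔS = -1.70 × 10⁻⁵ + 7.881 × 10⁻⁴ = 7.711 × 10⁻⁴, so Δρ ≈ 0.7896 kg m⁻³.
N² = (g/ρ₀)·Δρ/Δz = g·(Δρ/ρ₀)/Δz = 9.8 × 7.711 × 10⁻⁴ / 67 = 1.1279 × 10⁻⁴ s⁻².
N = √(1.1279 × 10⁻⁴) = 0.010620 rad s⁻¹ → T = 2π/N = 591.64 s ≈ 592 s.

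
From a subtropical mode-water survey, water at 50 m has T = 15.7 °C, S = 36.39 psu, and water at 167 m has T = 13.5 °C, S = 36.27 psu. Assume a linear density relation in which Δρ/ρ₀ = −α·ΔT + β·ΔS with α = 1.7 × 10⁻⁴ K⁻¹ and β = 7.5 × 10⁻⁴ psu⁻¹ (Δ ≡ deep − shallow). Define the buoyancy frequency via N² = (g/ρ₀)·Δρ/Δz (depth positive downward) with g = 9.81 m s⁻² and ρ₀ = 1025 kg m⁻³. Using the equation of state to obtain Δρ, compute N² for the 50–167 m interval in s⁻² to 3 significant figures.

ΔT = -2.2 K, ΔS = -0.12 psu (deep − shallow).
Δρ/ρ₀ = −αΔT + βΔS = 3.74 × 10⁻⁴ − 9.00 × 10⁻⁵ = 2.84 × 10⁻⁴, so Δρ ≈ 0.2911 kg m⁻³.
N² = (g/ρ₀)·Δρ/Δz = g·(Δρ/ρ₀)/Δz = 9.81 × 2.84 × 10⁻⁴ / 117 = 2.3812 × 10⁻⁵ s⁻² ≈ 2.38 × 10⁻⁵ s⁻².

2.38 × 10⁻⁵ s⁻²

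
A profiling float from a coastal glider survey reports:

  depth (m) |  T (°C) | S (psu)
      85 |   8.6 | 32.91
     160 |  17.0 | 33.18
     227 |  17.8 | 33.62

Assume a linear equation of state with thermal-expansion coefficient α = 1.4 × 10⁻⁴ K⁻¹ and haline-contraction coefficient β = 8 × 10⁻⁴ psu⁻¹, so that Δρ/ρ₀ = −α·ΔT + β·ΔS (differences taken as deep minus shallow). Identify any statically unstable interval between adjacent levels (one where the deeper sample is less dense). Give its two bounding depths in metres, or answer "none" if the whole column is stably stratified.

Evaluate Δρ/ρ₀ = −αΔT + βΔS across each adjacent pair:
  85–160 m: −αΔT+βΔS = −(1.4 × 10⁻⁴)(+8.4)+(8 × 10⁻⁴)(+0.27) = -9.6 × 10⁻⁴ → UNSTABLE
  160–227 m: −αΔT+βΔS = −(1.4 × 10⁻⁴)(+0.8)+(8 × 10⁻⁴)(+0.44) = 2.4 × 10⁻⁴ → stable
The 85–160 m interval has Δρ < 0: lighter water underlies denser water.

85–160 m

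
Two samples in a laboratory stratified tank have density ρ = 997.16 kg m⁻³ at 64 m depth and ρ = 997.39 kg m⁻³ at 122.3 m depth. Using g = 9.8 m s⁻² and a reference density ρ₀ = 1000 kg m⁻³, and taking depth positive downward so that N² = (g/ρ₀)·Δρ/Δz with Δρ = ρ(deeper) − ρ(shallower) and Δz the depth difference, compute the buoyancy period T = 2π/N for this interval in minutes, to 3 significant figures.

16.8 min

Δρ = 997.39 − 997.16 = 0.23 kg m⁻³ over Δz = 122.3 − 64 = 58.3 m.
N² = (9.8/1000) × (0.23/58.3) = 3.8662 × 10⁻⁵ s⁻².
N = √(3.8662 × 10⁻⁵) = 6.2179 × 10⁻³ rad s⁻¹, so T = 2π/N = 1.0105 × 10³ s = 16.842 min ≈ 16.8 min.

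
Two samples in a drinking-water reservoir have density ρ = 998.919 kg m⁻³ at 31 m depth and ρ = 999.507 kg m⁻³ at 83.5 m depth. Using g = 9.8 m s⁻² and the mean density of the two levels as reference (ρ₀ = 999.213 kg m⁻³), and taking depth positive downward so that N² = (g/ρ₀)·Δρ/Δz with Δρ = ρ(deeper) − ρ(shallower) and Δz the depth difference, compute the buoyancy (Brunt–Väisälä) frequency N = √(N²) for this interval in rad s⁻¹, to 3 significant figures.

0.0105 rad s⁻¹

Δρ = 999.507 − 998.919 = 0.588 kg m⁻³ over Δz = 83.5 − 31 = 52.5 m.
N² = (9.8/999.213) × (0.588/52.5) = 1.0985 × 10⁻⁴ s⁻².
N = √(1.0985 × 10⁻⁴) = 0.010481 rad s⁻¹ ≈ 0.0105 rad s⁻¹.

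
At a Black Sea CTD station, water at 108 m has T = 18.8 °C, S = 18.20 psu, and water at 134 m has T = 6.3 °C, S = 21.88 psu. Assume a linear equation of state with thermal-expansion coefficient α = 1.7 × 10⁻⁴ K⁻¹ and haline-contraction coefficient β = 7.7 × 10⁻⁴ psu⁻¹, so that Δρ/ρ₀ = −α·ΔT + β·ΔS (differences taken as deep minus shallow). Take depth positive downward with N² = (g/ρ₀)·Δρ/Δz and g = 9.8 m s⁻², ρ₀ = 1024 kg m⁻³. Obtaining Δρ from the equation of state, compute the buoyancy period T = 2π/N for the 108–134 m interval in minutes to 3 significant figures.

ΔT = -12.5 K, ΔS = +3.68 psu (deep − shallow).
Δρ/ρ₀ = −αΔT + βΔS = 2.125 × 10⁻³ + 2.8336 × 10⁻³ = 4.9586 × 10⁻³, so Δρ ≈ 5.078 kg m⁻³.
N² = (g/ρ₀)·Δρ/Δz = g·(Δρ/ρ₀)/Δz = 9.8 × 4.9586 × 10⁻³ / 26 = 1.8690 × 10⁻³ s⁻².
N = √(1.8690 × 10⁻³) = 0.043232 rad s⁻¹ → T = 2π/N = 145.34 s = 2.4223 min ≈ 2.42 min.

2.42 min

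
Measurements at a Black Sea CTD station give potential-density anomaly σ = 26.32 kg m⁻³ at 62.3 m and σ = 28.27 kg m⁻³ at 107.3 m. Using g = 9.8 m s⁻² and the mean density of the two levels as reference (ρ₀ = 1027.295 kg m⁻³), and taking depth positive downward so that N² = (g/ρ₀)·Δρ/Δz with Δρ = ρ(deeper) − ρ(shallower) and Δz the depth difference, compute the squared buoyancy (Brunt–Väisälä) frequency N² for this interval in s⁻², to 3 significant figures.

4.13 × 10⁻⁴ s⁻²

Δρ = 1028.27 − 1026.32 = 1.95 kg m⁻³ over Δz = 107.3 − 62.3 = 45 m.
N² = (9.8/1027.295) × (1.95/45) = 4.1338 × 10⁻⁴ s⁻² ≈ 4.13 × 10⁻⁴ s⁻².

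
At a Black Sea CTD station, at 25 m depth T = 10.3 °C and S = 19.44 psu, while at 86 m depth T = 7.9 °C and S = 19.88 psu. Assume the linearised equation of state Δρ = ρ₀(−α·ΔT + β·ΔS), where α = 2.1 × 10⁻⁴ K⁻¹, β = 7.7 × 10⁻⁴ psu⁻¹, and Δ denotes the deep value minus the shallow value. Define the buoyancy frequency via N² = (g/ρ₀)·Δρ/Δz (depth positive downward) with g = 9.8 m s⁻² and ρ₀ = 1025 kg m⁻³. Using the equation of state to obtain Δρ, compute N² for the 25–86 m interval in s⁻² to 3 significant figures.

ΔT = -2.4 K, ΔS = +0.44 psu (deep − shallow).
Δρ/ρ₀ = −αΔT + βΔS = 5.04 × 10⁻⁴ + 3.388 × 10⁻⁴ = 8.428 × 10⁻⁴, so Δρ ≈ 0.8639 kg m⁻³.
N² = (g/ρ₀)·Δρ/Δz = g·(Δρ/ρ₀)/Δz = 9.8 × 8.428 × 10⁻⁴ / 61 = 1.3540 × 10⁻⁴ s⁻² ≈ 1.35 × 10⁻⁴ s⁻².

1.35 × 10⁻⁴ s⁻²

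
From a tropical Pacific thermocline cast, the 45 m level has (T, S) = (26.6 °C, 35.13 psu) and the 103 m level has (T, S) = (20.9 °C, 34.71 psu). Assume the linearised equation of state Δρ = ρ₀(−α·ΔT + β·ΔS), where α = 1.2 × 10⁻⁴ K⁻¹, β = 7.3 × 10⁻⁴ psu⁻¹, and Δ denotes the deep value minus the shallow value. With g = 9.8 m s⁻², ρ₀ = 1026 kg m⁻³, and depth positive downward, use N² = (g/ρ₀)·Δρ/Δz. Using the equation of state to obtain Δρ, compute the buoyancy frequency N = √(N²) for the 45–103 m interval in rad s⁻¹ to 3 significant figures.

7.99 × 10⁻³ rad s⁻¹

ΔT = -5.7 K, ΔS = -0.42 psu (deep − shallow).
Δρ/ρ₀ = −αΔT + βΔS = 6.84 × 10⁻⁴ − 3.066 × 10⁻⁴ = 3.774 × 10⁻⁴, so Δρ ≈ 0.3872 kg m⁻³.
N² = (g/ρ₀)·Δρ/Δz = g·(Δρ/ρ₀)/Δz = 9.8 × 3.774 × 10⁻⁴ / 58 = 6.3768 × 10⁻⁵ s⁻².
N = √(6.3768 × 10⁻⁵) = 7.9855 × 10⁻³ rad s⁻¹ ≈ 7.99 × 10⁻³ rad s⁻¹.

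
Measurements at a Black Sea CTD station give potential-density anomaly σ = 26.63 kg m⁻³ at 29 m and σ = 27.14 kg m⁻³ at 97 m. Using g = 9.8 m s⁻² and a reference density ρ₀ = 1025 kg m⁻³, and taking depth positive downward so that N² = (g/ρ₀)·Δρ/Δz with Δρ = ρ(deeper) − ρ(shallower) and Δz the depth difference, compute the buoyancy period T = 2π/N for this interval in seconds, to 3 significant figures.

742 s

Δρ = 1027.14 − 1026.63 = 0.51 kg m⁻³ over Δz = 97 − 29 = 68 m.
N² = (9.8/1025) × (0.51/68) = 7.1707 × 10⁻⁵ s⁻².
N = √(7.1707 × 10⁻⁵) = 8.4680 × 10⁻³ rad s⁻¹, so T = 2π/N = 741.99 s ≈ 742 s.
A positive N² confirms static stability across the interval.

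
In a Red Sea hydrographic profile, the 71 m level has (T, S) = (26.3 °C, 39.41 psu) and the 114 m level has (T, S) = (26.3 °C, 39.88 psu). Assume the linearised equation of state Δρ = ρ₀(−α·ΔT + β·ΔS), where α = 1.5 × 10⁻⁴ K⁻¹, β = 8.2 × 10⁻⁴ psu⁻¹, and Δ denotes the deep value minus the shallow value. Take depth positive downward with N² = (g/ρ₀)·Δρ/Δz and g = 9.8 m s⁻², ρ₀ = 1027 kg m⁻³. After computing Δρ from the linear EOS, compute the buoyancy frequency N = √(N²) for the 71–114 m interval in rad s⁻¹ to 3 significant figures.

9.37 × 10⁻³ rad s⁻¹

ΔT = +0.0 K, ΔS = +0.47 psu (deep − shallow).
Δρ/ρ₀ = −αΔT + βΔS = 0 + 3.854 × 10⁻⁴ = 3.854 × 10⁻⁴, so Δρ ≈ 0.3958 kg m⁻³.
N² = (g/ρ₀)·Δρ/Δz = g·(Δρ/ρ₀)/Δz = 9.8 × 3.854 × 10⁻⁴ / 43 = 8.7835 × 10⁻⁵ s⁻².
N = √(8.7835 × 10⁻⁵) = 9.3720 × 10⁻³ rad s⁻¹ ≈ 9.37 × 10⁻³ rad s⁻¹.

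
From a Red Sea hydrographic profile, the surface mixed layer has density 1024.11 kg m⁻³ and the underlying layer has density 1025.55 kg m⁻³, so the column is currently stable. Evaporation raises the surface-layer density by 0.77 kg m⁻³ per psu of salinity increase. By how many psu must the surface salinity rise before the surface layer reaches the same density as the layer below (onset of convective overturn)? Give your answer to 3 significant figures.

Density deficit of the surface layer: 1025.55 − 1024.11 = 1.44 kg m⁻³.
Required change = 1.44 / 0.77 = 1.87 psu.

1.87 psu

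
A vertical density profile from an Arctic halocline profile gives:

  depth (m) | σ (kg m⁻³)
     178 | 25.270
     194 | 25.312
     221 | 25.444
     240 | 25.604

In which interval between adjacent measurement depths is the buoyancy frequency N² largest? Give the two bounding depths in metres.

Compute the density gradient over each adjacent pair:
  178–194 m: Δρ/Δz = 0.042/16 = 2.6 × 10⁻³ kg m⁻⁴
  194–221 m: Δρ/Δz = 0.132/27 = 4.9 × 10⁻³ kg m⁻⁴
  221–240 m: Δρ/Δz = 0.160/19 = 8.4 × 10⁻³ kg m⁻⁴
The largest gradient is in the 221–240 m interval — the pycnocline.

221–240 m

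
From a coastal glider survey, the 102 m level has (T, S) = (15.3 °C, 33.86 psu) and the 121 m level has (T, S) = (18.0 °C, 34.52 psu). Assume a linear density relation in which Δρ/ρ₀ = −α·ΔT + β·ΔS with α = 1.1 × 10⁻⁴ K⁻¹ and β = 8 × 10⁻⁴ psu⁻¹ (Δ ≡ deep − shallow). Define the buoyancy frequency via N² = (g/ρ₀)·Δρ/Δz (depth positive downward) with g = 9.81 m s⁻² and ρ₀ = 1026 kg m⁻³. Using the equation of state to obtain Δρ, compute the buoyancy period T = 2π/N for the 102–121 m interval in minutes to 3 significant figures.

9.59 min

ΔT = +2.7 K, ΔS = +0.66 psu (deep − shallow).
Δρ/ρ₀ = −αΔT + βΔS = -2.97 × 10⁻⁴ + 5.28 × 10⁻⁴ = 2.31 × 10⁻⁴, so Δρ ≈ 0.2370 kg m⁻³.
N² = (g/ρ₀)·Δρ/Δz = g·(Δρ/ρ₀)/Δz = 9.81 × 2.31 × 10⁻⁴ / 19 = 1.1927 × 10⁻⁴ s⁻².
N = √(1.1927 × 10⁻⁴) = 0.010921 rad s⁻¹ → T = 2π/N = 575.33 s = 9.5888 min ≈ 9.59 min.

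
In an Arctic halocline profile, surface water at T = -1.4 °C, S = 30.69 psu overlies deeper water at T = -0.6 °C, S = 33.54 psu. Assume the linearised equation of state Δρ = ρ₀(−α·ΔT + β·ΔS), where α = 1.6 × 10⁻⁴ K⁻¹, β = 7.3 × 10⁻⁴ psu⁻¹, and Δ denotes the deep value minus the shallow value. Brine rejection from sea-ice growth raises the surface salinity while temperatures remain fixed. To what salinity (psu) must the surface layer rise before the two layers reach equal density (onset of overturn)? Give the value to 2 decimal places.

Neutral buoyancy requires −α(T_deep − T_surf) + β(S_deep − S_surf′) = 0.
S_surf′ = S_deep − (α/β)·ΔT = 33.54 − (1.6 × 10⁻⁴/7.3 × 10⁻⁴)·(+0.8) = 33.3647 psu.
Increase required: 33.3647 − 30.69 = 2.6747 psu.

33.36 psu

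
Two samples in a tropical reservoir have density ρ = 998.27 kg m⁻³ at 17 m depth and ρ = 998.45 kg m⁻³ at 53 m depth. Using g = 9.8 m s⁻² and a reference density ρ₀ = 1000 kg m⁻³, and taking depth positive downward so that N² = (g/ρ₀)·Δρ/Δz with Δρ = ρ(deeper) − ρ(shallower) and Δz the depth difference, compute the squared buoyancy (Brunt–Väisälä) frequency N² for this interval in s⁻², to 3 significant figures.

Δρ = 998.45 − 998.27 = 0.18 kg m⁻³ over Δz = 53 − 17 = 36 m.
N² = (9.8/1000) × (0.18/36) = 4.9000 × 10⁻⁵ s⁻² ≈ 4.90 × 10⁻⁵ s⁻².
A positive N² confirms static stability across the interval.

4.90 × 10⁻⁵ s⁻²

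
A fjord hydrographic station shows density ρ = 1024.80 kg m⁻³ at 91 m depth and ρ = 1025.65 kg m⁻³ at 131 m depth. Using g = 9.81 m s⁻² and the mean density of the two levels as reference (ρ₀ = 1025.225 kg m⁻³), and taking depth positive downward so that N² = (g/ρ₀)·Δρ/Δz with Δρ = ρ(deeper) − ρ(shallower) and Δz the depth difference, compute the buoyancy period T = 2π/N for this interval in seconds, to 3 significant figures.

441 s

Δρ = 1025.65 − 1024.80 = 0.85 kg m⁻³ over Δz = 131 − 91 = 40 m.
N² = (9.81/1025.225) × (0.85/40) = 2.0333 × 10⁻⁴ s⁻².
N = √(2.0333 × 10⁻⁴) = 0.014259 rad s⁻¹, so T = 2π/N = 440.65 s ≈ 441 s.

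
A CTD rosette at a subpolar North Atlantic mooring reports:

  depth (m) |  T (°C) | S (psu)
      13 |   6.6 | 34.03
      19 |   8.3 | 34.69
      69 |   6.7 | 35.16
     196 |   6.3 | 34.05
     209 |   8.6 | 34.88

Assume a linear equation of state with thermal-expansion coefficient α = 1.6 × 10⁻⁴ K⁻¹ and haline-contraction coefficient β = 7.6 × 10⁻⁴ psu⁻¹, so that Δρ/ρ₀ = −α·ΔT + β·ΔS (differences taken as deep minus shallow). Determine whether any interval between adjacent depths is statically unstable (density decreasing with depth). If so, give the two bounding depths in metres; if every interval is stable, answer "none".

69–196 m

Evaluate Δρ/ρ₀ = −αΔT + βΔS across each adjacent pair:
  13–19 m: −αΔT+βΔS = −(1.6 × 10⁻⁴)(+1.7)+(7.6 × 10⁻⁴)(+0.66) = 2.3 × 10⁻⁴ → stable
  19–69 m: −αΔT+βΔS = −(1.6 × 10⁻⁴)(-1.6)+(7.6 × 10⁻⁴)(+0.47) = 6.1 × 10⁻⁴ → stable
  69–196 m: −αΔT+βΔS = −(1.6 × 10⁻⁴)(-0.4)+(7.6 × 10⁻⁴)(-1.11) = -7.8 × 10⁻⁴ → UNSTABLE
  196–209 m: −αΔT+βΔS = −(1.6 × 10⁻⁴)(+2.3)+(7.6 × 10⁻⁴)(+0.83) = 2.6 × 10⁻⁴ → stable
The 69–196 m interval has Δρ < 0: lighter water underlies denser water.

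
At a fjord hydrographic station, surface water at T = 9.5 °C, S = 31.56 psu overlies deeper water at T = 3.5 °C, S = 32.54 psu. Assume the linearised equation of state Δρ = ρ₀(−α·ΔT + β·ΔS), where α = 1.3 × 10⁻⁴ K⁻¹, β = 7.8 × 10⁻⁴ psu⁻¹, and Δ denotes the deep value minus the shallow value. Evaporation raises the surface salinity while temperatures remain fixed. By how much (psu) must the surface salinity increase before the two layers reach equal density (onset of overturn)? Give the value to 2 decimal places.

1.98 psu

Neutral buoyancy requires −α(T_deep − T_surf) + β(S_deep − S_surf′) = 0.
S_surf′ = S_deep − (α/β)·ΔT = 32.54 − (1.3 × 10⁻⁴/7.8 × 10⁻⁴)·(-6.0) = 33.5400 psu.
Increase required: 33.5400 − 31.56 = 1.9800 psu.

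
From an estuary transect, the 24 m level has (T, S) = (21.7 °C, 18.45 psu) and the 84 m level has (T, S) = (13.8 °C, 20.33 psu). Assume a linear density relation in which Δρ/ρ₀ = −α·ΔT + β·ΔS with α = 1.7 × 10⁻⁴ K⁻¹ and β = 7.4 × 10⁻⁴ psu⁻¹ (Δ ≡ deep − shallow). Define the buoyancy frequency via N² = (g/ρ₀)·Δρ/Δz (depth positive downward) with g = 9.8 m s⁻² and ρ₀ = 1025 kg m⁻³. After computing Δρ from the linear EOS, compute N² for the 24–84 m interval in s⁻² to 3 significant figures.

4.47 × 10⁻⁴ s⁻²

ΔT = -7.9 K, ΔS = +1.88 psu (deep − shallow).
Δρ/ρ₀ = −αΔT + βΔS = 1.343 × 10⁻³ + 1.3912 × 10⁻³ = 2.7342 × 10⁻³, so Δρ ≈ 2.803 kg m⁻³.
N² = (g/ρ₀)·Δρ/Δz = g·(Δρ/ρ₀)/Δz = 9.8 × 2.7342 × 10⁻³ / 60 = 4.4659 × 10⁻⁴ s⁻² ≈ 4.47 × 10⁻⁴ s⁻².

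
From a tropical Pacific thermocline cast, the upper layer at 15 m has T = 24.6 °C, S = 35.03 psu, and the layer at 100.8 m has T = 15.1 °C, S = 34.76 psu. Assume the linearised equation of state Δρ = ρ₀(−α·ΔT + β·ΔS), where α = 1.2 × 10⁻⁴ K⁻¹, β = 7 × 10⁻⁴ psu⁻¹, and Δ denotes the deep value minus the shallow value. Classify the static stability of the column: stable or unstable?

ΔT = 15.1 − 24.6 = -9.5 K and ΔS = 34.76 − 35.03 = -0.27 psu (deep − shallow).
−αΔT = 1.14 × 10⁻³; βΔS = -1.89 × 10⁻⁴; sum Δρ/ρ₀ = 9.51 × 10⁻⁴.
Δρ/ρ₀ > 0, so Δρ > 0: deeper water is denser → statically stable.

stable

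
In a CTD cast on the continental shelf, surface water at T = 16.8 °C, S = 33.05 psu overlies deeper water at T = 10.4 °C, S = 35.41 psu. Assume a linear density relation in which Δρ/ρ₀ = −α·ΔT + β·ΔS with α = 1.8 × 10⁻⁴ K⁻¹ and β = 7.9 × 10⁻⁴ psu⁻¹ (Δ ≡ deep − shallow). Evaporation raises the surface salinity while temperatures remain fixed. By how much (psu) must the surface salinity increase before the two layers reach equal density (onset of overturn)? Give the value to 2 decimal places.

Neutral buoyancy requires −α(T_deep − T_surf) + β(S_deep − S_surf′) = 0.
S_surf′ = S_deep − (α/β)·ΔT = 35.41 − (1.8 × 10⁻⁴/7.9 × 10⁻⁴)·(-6.4) = 36.8682 psu.
Increase required: 36.8682 − 33.05 = 3.8182 psu.

3.82 psu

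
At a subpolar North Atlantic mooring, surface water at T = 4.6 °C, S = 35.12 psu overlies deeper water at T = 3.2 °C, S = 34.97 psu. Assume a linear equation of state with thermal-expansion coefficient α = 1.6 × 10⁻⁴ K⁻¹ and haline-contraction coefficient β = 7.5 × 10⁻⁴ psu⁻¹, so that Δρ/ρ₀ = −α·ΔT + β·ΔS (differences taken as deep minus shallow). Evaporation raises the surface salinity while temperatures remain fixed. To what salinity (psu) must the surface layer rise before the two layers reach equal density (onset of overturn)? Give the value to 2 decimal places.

Neutral buoyancy requires −α(T_deep − T_surf) + β(S_deep − S_surf′) = 0.
S_surf′ = S_deep − (α/β)·ΔT = 34.97 − (1.6 × 10⁻⁴/7.5 × 10⁻⁴)·(-1.4) = 35.2687 psu.
Increase required: 35.2687 − 35.12 = 0.1487 psu.

35.27 psu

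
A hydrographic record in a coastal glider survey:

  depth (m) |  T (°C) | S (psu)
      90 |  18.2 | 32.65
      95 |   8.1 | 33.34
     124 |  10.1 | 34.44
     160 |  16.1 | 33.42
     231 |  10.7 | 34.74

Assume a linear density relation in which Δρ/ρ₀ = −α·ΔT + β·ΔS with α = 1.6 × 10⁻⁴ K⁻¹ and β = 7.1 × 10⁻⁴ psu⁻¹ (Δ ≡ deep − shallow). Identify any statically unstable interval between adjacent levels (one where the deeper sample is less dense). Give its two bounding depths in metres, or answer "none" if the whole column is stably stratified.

Evaluate Δρ/ρ₀ = −αΔT + βΔS across each adjacent pair:
  90–95 m: −αΔT+βΔS = −(1.6 × 10⁻⁴)(-10.1)+(7.1 × 10⁻⁴)(+0.69) = 2.1 × 10⁻³ → stable
  95–124 m: −αΔT+βΔS = −(1.6 × 10⁻⁴)(+2.0)+(7.1 × 10⁻⁴)(+1.10) = 4.6 × 10⁻⁴ → stable
  124–160 m: −αΔT+βΔS = −(1.6 × 10⁻⁴)(+6.0)+(7.1 × 10⁻⁴)(-1.02) = -1.7 × 10⁻³ → UNSTABLE
  160–231 m: −αΔT+βΔS = −(1.6 × 10⁻⁴)(-5.4)+(7.1 × 10⁻⁴)(+1.32) = 1.8 × 10⁻³ → stable
The 124–160 m interval has Δρ < 0: lighter water underlies denser water.

124–160 m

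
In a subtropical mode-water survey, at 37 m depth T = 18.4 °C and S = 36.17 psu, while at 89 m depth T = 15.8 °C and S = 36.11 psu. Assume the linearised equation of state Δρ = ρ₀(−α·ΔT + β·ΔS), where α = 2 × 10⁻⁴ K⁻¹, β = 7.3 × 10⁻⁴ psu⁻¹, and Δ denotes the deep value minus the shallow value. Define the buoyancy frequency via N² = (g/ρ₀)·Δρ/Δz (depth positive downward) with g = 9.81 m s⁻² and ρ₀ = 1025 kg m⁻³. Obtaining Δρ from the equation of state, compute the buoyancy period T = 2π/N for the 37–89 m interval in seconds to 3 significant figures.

ΔT = -2.6 K, ΔS = -0.06 psu (deep − shallow).
Δρ/ρ₀ = −αΔT + βΔS = 5.20 × 10⁻⁴ − 4.38 × 10⁻⁵ = 4.762 × 10⁻⁴, so Δρ ≈ 0.4881 kg m⁻³.
N² = (g/ρ₀)·Δρ/Δz = g·(Δρ/ρ₀)/Δz = 9.81 × 4.762 × 10⁻⁴ / 52 = 8.9837 × 10⁻⁵ s⁻².
N = √(8.9837 × 10⁻⁵) = 9.4782 × 10⁻³ rad s⁻¹ → T = 2π/N = 662.91 s ≈ 663 s.

663 s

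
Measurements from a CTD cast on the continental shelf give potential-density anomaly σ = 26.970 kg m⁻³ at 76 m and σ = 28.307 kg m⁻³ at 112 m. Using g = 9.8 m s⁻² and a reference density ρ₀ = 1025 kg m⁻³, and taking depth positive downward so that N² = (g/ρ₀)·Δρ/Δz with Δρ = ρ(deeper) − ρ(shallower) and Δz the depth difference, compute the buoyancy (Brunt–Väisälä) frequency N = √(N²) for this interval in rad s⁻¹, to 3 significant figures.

Δρ = 1028.307 − 1026.970 = 1.337 kg m⁻³ over Δz = 112 − 76 = 36 m.
N² = (9.8/1025) × (1.337/36) = 3.5508 × 10⁻⁴ s⁻².
N = √(3.5508 × 10⁻⁴) = 0.018844 rad s⁻¹ ≈ 0.0188 rad s⁻¹.

0.0188 rad s⁻¹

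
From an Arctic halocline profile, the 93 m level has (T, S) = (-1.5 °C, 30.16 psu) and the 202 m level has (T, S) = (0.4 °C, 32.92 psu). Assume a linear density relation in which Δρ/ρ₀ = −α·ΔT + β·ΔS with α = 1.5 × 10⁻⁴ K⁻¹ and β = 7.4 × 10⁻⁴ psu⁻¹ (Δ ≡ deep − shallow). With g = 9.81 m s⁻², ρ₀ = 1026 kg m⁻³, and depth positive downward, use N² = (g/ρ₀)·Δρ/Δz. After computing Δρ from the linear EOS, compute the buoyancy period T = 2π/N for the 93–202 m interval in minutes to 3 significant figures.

ΔT = +1.9 K, ΔS = +2.76 psu (deep − shallow).
Δρ/ρ₀ = −αΔT + βΔS = -2.85 × 10⁻⁴ + 2.0424 × 10⁻³ = 1.7574 × 10⁻³, so Δρ ≈ 1.803 kg m⁻³.
N² = (g/ρ₀)·Δρ/Δz = g·(Δρ/ρ₀)/Δz = 9.81 × 1.7574 × 10⁻³ / 109 = 1.5817 × 10⁻⁴ s⁻².
N = √(1.5817 × 10⁻⁴) = 0.012577 rad s⁻¹ → T = 2π/N = 499.58 s = 8.3263 min ≈ 8.33 min.

8.33 min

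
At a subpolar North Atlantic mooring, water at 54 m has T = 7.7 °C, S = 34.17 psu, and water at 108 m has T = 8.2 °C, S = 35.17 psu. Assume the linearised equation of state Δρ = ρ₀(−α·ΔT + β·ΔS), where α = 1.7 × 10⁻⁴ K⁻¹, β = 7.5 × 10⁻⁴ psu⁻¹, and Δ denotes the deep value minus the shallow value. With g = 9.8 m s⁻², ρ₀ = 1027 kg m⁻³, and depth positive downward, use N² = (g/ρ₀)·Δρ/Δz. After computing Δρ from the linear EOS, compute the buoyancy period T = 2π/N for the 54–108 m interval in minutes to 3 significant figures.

9.53 min

ΔT = +0.5 K, ΔS = +1.00 psu (deep − shallow).
Δρ/ρ₀ = −αΔT + βΔS = -8.50 × 10⁻⁵ + 7.50 × 10⁻⁴ = 6.65 × 10⁻⁴, so Δρ ≈ 0.6830 kg m⁻³.
N² = (g/ρ₀)·Δρ/Δz = g·(Δρ/ρ₀)/Δz = 9.8 × 6.65 × 10⁻⁴ / 54 = 1.2069 × 10⁻⁴ s⁻².
N = √(1.2069 × 10⁻⁴) = 0.010986 rad s⁻¹ → T = 2π/N = 571.93 s = 9.5322 min ≈ 9.53 min.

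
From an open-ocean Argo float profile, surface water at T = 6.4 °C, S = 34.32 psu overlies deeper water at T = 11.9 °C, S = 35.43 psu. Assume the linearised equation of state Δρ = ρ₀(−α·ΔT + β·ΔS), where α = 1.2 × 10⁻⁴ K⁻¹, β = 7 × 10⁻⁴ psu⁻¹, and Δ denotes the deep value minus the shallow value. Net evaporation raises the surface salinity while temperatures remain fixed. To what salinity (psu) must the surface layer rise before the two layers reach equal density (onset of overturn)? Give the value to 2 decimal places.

Neutral buoyancy requires −α(T_deep − T_surf) + β(S_deep − S_surf′) = 0.
S_surf′ = S_deep − (α/β)·ΔT = 35.43 − (1.2 × 10⁻⁴/7 × 10⁻⁴)·(+5.5) = 34.4871 psu.
Increase required: 34.4871 − 34.32 = 0.1671 psu.

34.49 psu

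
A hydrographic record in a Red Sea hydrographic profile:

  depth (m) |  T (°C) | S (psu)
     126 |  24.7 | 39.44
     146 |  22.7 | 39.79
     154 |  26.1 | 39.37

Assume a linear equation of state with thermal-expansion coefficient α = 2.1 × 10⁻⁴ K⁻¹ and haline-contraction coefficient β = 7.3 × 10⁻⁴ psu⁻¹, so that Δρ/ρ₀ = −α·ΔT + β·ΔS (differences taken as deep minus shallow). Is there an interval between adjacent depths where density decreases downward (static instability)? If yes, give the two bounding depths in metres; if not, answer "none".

Evaluate Δρ/ρ₀ = −αΔT + βΔS across each adjacent pair:
  126–146 m: −αΔT+βΔS = −(2.1 × 10⁻⁴)(-2.0)+(7.3 × 10⁻⁴)(+0.35) = 6.8 × 10⁻⁴ → stable
  146–154 m: −αΔT+βΔS = −(2.1 × 10⁻⁴)(+3.4)+(7.3 × 10⁻⁴)(-0.42) = -1.0 × 10⁻³ → UNSTABLE
The 146–154 m interval has Δρ < 0: lighter water underlies denser water.

146–154 m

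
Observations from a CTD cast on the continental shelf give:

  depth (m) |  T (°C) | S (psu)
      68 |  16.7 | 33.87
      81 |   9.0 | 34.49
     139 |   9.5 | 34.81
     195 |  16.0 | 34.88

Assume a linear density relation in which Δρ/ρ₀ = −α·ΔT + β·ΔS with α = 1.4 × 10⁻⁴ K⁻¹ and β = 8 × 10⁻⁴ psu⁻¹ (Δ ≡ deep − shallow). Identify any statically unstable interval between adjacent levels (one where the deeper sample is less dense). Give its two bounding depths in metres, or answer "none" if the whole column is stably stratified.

Evaluate Δρ/ρ₀ = −αΔT + βΔS across each adjacent pair:
  68–81 m: −αΔT+βΔS = −(1.4 × 10⁻⁴)(-7.7)+(8 × 10⁻⁴)(+0.62) = 1.6 × 10⁻³ → stable
  81–139 m: −αΔT+βΔS = −(1.4 × 10⁻⁴)(+0.5)+(8 × 10⁻⁴)(+0.32) = 1.9 × 10⁻⁴ → stable
  139–195 m: −αΔT+βΔS = −(1.4 × 10⁻⁴)(+6.5)+(8 × 10⁻⁴)(+0.07) = -8.5 × 10⁻⁴ → UNSTABLE
The 139–195 m interval has Δρ < 0: lighter water underlies denser water.

139–195 m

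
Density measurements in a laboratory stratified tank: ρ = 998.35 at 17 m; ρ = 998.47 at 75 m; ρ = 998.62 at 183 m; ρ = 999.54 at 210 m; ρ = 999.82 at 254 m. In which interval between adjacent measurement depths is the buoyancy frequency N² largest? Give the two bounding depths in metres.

Compute the density gradient over each adjacent pair:
  17–75 m: Δρ/Δz = 0.12/58 = 2.1 × 10⁻³ kg m⁻⁴
  75–183 m: Δρ/Δz = 0.15/108 = 1.4 × 10⁻³ kg m⁻⁴
  183–210 m: Δρ/Δz = 0.92/27 = 0.034 kg m⁻⁴
  210–254 m: Δρ/Δz = 0.28/44 = 6.4 × 10⁻³ kg m⁻⁴
The largest gradient is in the 183–210 m interval — the pycnocline.

183–210 m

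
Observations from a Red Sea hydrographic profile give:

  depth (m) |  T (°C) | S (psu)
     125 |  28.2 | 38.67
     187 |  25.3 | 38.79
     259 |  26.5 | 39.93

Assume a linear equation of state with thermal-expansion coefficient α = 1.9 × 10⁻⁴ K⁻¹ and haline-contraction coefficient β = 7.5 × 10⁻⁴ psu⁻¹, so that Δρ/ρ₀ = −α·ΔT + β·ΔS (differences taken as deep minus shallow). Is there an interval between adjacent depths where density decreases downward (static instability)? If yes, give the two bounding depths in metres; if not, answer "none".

none

Evaluate Δρ/ρ₀ = −αΔT + βΔS across each adjacent pair:
  125–187 m: −αΔT+βΔS = −(1.9 × 10⁻⁴)(-2.9)+(7.5 × 10⁻⁴)(+0.12) = 6.4 × 10⁻⁴ → stable
  187–259 m: −αΔT+βΔS = −(1.9 × 10⁻⁴)(+1.2)+(7.5 × 10⁻⁴)(+1.14) = 6.3 × 10⁻⁴ → stable
Every interval has Δρ > 0: the column is stably stratified throughout.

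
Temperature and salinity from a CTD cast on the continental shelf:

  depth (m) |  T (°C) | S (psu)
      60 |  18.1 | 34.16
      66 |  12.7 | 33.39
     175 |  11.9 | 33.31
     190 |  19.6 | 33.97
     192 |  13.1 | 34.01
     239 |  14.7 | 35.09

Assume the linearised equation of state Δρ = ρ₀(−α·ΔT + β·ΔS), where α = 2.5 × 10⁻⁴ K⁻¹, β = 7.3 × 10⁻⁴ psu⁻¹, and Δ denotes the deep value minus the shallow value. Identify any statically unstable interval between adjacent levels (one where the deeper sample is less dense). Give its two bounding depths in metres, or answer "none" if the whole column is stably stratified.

175–190 m

Evaluate Δρ/ρ₀ = −αΔT + βΔS across each adjacent pair:
  60–66 m: −αΔT+βΔS = −(2.5 × 10⁻⁴)(-5.4)+(7.3 × 10⁻⁴)(-0.77) = 7.9 × 10⁻⁴ → stable
  66–175 m: −αΔT+βΔS = −(2.5 × 10⁻⁴)(-0.8)+(7.3 × 10⁻⁴)(-0.08) = 1.4 × 10⁻⁴ → stable
  175–190 m: −αΔT+βΔS = −(2.5 × 10⁻⁴)(+7.7)+(7.3 × 10⁻⁴)(+0.66) = -1.4 × 10⁻³ → UNSTABLE
  190–192 m: −αΔT+βΔS = −(2.5 × 10⁻⁴)(-6.5)+(7.3 × 10⁻⁴)(+0.04) = 1.7 × 10⁻³ → stable
  192–239 m: −αΔT+βΔS = −(2.5 × 10⁻⁴)(+1.6)+(7.3 × 10⁻⁴)(+1.08) = 3.9 × 10⁻⁴ → stable
The 175–190 m interval has Δρ < 0: lighter water underlies denser water.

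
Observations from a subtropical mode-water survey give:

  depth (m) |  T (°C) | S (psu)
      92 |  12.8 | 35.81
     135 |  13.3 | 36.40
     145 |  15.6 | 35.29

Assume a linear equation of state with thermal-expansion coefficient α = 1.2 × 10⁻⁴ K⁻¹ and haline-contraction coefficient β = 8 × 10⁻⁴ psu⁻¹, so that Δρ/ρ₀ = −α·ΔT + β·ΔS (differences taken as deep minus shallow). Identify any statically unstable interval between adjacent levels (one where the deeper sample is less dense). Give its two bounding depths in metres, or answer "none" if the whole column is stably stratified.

Evaluate Δρ/ρ₀ = −αΔT + βΔS across each adjacent pair:
  92–135 m: −αΔT+βΔS = −(1.2 × 10⁻⁴)(+0.5)+(8 × 10⁻⁴)(+0.59) = 4.1 × 10⁻⁴ → stable
  135–145 m: −αΔT+βΔS = −(1.2 × 10⁻⁴)(+2.3)+(8 × 10⁻⁴)(-1.11) = -1.2 × 10⁻³ → UNSTABLE
The 135–145 m interval has Δρ < 0: lighter water underlies denser water.

135–145 m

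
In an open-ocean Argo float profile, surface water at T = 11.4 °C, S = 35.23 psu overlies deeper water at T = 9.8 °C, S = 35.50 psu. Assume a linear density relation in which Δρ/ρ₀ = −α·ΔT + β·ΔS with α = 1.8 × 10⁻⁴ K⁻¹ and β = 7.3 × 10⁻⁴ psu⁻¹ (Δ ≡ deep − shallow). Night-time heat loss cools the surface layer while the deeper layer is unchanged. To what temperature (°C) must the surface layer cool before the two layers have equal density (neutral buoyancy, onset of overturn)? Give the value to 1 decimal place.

8.7 °C

Neutral buoyancy requires Δρ = 0, i.e. −α(T_deep − T_surf′) + β(S_deep − S_surf) = 0.
T_surf′ = T_deep − (β/α)·ΔS = 9.8 − (7.3 × 10⁻⁴/1.8 × 10⁻⁴)·(+0.27) = 8.705 °C.
Cooling required: 11.4 − (8.705) = 2.695 °C.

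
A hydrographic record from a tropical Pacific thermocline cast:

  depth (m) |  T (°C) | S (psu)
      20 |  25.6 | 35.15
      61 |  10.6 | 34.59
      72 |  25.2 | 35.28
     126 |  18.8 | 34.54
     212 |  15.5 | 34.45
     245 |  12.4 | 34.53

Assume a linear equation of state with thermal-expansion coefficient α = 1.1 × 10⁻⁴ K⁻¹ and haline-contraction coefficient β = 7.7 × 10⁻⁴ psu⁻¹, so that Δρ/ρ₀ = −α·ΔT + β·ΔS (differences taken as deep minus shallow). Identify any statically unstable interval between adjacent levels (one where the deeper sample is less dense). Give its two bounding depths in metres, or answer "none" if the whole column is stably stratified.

61–72 m

Evaluate Δρ/ρ₀ = −αΔT + βΔS across each adjacent pair:
  20–61 m: −αΔT+βΔS = −(1.1 × 10⁻⁴)(-15.0)+(7.7 × 10⁻⁴)(-0.56) = 1.2 × 10⁻³ → stable
  61–72 m: −αΔT+βΔS = −(1.1 × 10⁻⁴)(+14.6)+(7.7 × 10⁻⁴)(+0.69) = -1.1 × 10⁻³ → UNSTABLE
  72–126 m: −αΔT+βΔS = −(1.1 × 10⁻⁴)(-6.4)+(7.7 × 10⁻⁴)(-0.74) = 1.3 × 10⁻⁴ → stable
  126–212 m: −αΔT+βΔS = −(1.1 × 10⁻⁴)(-3.3)+(7.7 × 10⁻⁴)(-0.09) = 2.9 × 10⁻⁴ → stable
  212–245 m: −αΔT+βΔS = −(1.1 × 10⁻⁴)(-3.1)+(7.7 × 10⁻⁴)(+0.08) = 4.0 × 10⁻⁴ → stable
The 61–72 m interval has Δρ < 0: lighter water underlies denser water.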